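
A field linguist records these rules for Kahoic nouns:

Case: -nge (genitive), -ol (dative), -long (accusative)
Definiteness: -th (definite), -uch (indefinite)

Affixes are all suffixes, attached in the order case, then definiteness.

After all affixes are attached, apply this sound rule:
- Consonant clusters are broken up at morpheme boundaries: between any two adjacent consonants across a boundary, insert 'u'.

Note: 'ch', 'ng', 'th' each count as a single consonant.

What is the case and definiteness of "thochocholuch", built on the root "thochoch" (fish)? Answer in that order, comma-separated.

dative, indefinite

Segment: thochoch-ol-uch.
case: -ol → dative.
definiteness: -uch → indefinite.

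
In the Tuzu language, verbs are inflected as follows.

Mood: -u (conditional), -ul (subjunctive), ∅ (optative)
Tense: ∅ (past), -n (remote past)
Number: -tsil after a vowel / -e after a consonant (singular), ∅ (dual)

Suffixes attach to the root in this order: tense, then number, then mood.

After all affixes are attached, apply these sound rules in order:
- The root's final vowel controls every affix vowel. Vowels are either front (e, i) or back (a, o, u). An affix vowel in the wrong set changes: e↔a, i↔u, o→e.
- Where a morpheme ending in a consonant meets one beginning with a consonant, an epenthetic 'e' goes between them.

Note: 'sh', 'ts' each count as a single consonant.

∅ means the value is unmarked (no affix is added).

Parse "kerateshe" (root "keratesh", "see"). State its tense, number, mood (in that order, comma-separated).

Segment: keratesh-e.
tense: ∅ → past.
number: -tsil/e → singular.
mood: ∅ → optative.

past, singular, optative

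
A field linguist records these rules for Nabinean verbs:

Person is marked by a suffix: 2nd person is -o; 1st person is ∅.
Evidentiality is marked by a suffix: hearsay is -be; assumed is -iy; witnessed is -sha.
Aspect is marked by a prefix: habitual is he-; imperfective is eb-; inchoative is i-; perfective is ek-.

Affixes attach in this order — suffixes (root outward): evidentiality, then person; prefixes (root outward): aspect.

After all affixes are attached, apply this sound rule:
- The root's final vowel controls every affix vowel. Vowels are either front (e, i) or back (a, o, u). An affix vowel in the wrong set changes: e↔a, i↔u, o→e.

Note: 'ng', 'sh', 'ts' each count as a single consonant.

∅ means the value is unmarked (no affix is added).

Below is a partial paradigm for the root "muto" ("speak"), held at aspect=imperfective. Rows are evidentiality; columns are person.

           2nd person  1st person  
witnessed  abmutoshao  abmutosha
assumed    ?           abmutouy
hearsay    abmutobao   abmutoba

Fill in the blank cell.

abmutouyo

Attach evidentiality assumed -iy → mutoiy.
Attach person 2nd person -o → mutoiyo.
Attach aspect imperfective eb- → ebmutoiyo.
Apply vowel harmony: ebmutoiyo → abmutouyo.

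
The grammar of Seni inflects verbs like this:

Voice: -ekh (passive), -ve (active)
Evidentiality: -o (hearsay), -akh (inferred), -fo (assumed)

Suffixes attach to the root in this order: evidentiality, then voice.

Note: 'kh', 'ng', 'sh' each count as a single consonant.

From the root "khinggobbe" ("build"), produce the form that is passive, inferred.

khinggobbeakhekh

Attach evidentiality inferred -akh → khinggobbeakh.
Attach voice passive -ekh → khinggobbeakhekh.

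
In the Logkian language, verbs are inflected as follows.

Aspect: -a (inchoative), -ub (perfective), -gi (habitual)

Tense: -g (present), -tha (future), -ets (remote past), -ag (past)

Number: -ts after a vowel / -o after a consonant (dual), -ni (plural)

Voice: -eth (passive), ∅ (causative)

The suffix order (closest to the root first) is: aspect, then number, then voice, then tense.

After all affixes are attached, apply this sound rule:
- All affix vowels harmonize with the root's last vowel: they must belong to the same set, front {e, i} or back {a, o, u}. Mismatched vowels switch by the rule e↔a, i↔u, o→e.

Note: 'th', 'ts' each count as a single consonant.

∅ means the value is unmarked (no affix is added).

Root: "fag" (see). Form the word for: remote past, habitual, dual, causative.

Attach aspect habitual -gi → faggi.
Attach number dual -ts (after vowel 'i') → faggits.
voice = causative: zero marking, form stays faggits.
Attach tense remote past -ets → faggitsets.
Apply vowel harmony: faggitsets → faggutsats.

faggutsats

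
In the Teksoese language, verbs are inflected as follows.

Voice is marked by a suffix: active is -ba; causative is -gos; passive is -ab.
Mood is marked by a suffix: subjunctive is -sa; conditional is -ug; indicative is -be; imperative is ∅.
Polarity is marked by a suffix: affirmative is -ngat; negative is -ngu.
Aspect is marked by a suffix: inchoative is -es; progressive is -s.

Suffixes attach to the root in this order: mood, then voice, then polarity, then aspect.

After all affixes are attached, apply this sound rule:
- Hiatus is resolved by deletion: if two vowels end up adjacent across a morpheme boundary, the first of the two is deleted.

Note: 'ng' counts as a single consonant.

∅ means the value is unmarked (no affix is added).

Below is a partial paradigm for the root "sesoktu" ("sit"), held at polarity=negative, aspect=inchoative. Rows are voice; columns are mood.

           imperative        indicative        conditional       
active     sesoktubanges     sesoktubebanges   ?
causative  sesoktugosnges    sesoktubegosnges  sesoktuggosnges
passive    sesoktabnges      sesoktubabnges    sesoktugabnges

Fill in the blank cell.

Attach mood conditional -ug → sesoktuug.
Attach voice active -ba → sesoktuugba.
Attach polarity negative -ngu → sesoktuugbangu.
Attach aspect inchoative -es → sesoktuugbangues.
Apply vowel deletion: sesoktuugbangues → sesoktugbanges.

sesoktugbanges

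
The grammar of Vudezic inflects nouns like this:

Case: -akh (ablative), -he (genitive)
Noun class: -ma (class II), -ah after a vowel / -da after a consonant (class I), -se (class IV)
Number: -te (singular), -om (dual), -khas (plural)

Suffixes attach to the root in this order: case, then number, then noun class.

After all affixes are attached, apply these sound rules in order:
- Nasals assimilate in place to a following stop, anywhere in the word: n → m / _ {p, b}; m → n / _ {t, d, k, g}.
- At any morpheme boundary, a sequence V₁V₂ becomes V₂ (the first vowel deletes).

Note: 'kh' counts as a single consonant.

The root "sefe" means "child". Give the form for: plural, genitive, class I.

sefehekhasda

Attach case genitive -he → sefehe.
Attach number plural -khas → sefehekhas.
Attach noun class class I -da (after consonant 's') → sefehekhasda.
Nasal assimilation: no change.
Vowel deletion: no change.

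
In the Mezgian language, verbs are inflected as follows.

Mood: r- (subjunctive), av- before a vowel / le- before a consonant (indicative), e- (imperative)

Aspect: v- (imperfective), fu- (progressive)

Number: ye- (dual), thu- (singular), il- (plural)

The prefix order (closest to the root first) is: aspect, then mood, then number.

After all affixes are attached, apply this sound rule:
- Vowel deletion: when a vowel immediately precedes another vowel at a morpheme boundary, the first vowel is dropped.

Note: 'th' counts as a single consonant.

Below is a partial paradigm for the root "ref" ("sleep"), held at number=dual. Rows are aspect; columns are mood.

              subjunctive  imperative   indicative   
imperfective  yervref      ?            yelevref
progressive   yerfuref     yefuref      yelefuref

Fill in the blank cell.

Attach aspect imperfective v- → vref.
Attach mood imperative e- → evref.
Attach number dual ye- → yeevref.
Apply vowel deletion: yeevref → yevref.

yevref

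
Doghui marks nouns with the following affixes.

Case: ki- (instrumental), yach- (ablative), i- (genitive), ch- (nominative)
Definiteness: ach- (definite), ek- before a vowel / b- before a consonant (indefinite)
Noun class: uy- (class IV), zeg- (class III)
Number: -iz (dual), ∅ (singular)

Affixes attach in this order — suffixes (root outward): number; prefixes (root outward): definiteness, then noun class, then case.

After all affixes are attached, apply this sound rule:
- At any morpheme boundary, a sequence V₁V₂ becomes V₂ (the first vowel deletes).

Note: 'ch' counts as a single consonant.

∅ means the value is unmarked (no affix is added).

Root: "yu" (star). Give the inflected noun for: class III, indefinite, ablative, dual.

yachzegbyiz

Attach number dual -iz → yuiz.
Attach definiteness indefinite b- (before consonant 'y') → byuiz.
Attach noun class class III zeg- → zegbyuiz.
Attach case ablative yach- → yachzegbyuiz.
Apply vowel deletion: yachzegbyuiz → yachzegbyiz.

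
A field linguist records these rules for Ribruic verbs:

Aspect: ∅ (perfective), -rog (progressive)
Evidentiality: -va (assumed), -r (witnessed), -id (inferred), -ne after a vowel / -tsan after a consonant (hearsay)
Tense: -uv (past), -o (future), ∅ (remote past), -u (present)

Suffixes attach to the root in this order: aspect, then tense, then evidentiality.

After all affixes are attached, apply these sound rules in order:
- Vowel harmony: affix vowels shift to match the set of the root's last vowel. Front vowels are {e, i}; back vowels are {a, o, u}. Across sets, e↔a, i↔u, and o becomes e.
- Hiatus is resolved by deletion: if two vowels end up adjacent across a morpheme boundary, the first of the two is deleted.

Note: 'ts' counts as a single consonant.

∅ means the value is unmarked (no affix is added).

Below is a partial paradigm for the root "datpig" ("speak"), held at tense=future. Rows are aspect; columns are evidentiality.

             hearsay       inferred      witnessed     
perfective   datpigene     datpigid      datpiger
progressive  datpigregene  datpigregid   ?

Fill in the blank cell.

Attach aspect progressive -rog → datpigrog.
Attach tense future -o → datpigrogo.
Attach evidentiality witnessed -r → datpigrogor.
Apply vowel harmony: datpigrogor → datpigreger.
Vowel deletion: no change.

datpigreger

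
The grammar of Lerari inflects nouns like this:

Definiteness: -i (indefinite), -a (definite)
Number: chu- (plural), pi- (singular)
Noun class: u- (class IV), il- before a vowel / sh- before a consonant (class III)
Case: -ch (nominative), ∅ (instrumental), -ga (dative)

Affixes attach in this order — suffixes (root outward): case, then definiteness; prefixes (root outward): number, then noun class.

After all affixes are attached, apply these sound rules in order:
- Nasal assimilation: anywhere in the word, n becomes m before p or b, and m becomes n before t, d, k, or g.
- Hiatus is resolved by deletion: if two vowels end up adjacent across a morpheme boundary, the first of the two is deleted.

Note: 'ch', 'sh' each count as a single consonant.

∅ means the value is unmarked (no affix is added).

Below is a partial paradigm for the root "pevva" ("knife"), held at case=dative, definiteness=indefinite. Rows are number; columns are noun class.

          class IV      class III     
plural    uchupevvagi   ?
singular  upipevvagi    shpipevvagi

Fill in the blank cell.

Attach case dative -ga → pevvaga.
Attach definiteness indefinite -i → pevvagai.
Attach number plural chu- → chupevvagai.
Attach noun class class III sh- (before consonant 'ch') → shchupevvagai.
Nasal assimilation: no change.
Apply vowel deletion: shchupevvagai → shchupevvagi.

shchupevvagi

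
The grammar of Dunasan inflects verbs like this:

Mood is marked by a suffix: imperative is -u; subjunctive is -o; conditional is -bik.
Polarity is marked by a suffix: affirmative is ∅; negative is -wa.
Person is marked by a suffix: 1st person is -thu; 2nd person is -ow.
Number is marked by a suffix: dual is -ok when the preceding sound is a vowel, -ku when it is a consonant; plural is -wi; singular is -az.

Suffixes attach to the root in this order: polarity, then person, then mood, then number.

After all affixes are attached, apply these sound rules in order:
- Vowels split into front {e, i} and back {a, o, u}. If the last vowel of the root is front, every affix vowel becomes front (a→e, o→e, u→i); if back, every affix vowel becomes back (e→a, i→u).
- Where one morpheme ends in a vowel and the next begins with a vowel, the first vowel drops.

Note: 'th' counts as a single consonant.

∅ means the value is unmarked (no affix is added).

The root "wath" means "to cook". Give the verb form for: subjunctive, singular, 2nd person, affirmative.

wathowaz

polarity = affirmative: zero marking, form stays wath.
Attach person 2nd person -ow → wathow.
Attach mood subjunctive -o → wathowo.
Attach number singular -az → wathowoaz.
Vowel harmony: no change.
Apply vowel deletion: wathowoaz → wathowaz.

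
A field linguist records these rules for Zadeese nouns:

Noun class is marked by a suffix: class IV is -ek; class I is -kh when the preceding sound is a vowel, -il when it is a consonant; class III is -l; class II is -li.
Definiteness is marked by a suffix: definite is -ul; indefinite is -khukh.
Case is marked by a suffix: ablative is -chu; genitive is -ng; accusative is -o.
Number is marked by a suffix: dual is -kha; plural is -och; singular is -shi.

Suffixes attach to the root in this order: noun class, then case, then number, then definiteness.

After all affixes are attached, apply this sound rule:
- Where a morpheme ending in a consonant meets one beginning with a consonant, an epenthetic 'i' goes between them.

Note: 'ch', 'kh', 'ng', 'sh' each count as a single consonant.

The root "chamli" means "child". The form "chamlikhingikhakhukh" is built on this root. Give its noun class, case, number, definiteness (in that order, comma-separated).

Segment: chamli-kh-ng-kha-khukh.
noun class: -kh/il → class I.
case: -ng → genitive.
number: -kha → dual.
definiteness: -khukh → indefinite.

class I, genitive, dual, indefinite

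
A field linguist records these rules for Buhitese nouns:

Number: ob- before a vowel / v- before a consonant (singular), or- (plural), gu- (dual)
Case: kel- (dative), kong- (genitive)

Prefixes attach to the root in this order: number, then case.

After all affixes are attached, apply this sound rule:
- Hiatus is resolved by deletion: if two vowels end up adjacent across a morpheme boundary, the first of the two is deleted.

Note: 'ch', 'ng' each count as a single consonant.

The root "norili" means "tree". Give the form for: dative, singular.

kelvnorili

Attach number singular v- (before consonant 'n') → vnorili.
Attach case dative kel- → kelvnorili.
Vowel deletion: no change.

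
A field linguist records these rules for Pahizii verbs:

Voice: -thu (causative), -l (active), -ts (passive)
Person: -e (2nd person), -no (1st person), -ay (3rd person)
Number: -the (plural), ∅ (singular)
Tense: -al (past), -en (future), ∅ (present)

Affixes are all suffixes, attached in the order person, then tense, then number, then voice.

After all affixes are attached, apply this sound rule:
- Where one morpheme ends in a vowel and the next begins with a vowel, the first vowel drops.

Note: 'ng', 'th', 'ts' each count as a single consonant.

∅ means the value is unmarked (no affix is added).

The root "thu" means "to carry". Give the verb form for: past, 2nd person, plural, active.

thalthel

Attach person 2nd person -e → thue.
Attach tense past -al → thueal.
Attach number plural -the → thuealthe.
Attach voice active -l → thuealthel.
Apply vowel deletion: thuealthel → thalthel.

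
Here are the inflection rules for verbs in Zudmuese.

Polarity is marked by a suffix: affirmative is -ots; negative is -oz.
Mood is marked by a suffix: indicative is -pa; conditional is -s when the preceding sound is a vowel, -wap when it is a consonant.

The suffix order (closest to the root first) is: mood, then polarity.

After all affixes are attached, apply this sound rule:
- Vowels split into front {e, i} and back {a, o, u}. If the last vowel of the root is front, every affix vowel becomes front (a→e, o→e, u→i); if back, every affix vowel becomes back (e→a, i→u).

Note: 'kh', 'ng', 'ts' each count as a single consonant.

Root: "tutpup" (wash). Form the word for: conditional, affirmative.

tutpupwapots

Attach mood conditional -wap (after consonant 'p') → tutpupwap.
Attach polarity affirmative -ots → tutpupwapots.
Vowel harmony: no change.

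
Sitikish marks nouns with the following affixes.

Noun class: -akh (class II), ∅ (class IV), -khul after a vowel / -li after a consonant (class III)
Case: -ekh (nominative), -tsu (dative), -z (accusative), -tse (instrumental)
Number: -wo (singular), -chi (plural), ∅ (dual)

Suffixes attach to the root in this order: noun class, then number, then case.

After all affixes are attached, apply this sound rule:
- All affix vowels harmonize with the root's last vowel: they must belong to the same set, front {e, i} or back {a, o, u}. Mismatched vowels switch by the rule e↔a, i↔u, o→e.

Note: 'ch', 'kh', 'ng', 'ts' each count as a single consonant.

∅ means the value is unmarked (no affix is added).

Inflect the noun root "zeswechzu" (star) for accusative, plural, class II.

zeswechzuakhchuz

Attach noun class class II -akh → zeswechzuakh.
Attach number plural -chi → zeswechzuakhchi.
Attach case accusative -z → zeswechzuakhchiz.
Apply vowel harmony: zeswechzuakhchiz → zeswechzuakhchuz.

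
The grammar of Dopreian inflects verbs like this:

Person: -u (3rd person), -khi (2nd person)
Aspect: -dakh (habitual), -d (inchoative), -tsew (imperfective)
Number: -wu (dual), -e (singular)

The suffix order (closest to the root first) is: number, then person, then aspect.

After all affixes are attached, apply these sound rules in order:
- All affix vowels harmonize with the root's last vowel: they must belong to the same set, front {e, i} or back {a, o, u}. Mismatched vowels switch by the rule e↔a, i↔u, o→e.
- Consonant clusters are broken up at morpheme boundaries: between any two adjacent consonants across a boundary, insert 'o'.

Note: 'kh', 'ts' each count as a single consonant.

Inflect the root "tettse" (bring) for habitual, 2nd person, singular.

Attach number singular -e → tettsee.
Attach person 2nd person -khi → tettseekhi.
Attach aspect habitual -dakh → tettseekhidakh.
Apply vowel harmony: tettseekhidakh → tettseekhidekh.
Epenthesis: no change.

tettseekhidekh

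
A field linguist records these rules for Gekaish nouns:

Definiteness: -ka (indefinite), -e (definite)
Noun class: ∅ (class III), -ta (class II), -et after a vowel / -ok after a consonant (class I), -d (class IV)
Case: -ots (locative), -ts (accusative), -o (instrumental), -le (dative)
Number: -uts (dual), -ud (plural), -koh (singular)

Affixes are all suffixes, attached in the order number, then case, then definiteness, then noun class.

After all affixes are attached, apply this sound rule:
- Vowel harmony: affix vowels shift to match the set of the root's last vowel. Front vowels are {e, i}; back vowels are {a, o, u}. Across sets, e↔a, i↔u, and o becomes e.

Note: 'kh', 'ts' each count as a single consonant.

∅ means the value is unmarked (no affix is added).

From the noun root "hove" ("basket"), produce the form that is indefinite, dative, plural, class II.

hoveidlekete

Attach number plural -ud → hoveud.
Attach case dative -le → hoveudle.
Attach definiteness indefinite -ka → hoveudleka.
Attach noun class class II -ta → hoveudlekata.
Apply vowel harmony: hoveudlekata → hoveidlekete.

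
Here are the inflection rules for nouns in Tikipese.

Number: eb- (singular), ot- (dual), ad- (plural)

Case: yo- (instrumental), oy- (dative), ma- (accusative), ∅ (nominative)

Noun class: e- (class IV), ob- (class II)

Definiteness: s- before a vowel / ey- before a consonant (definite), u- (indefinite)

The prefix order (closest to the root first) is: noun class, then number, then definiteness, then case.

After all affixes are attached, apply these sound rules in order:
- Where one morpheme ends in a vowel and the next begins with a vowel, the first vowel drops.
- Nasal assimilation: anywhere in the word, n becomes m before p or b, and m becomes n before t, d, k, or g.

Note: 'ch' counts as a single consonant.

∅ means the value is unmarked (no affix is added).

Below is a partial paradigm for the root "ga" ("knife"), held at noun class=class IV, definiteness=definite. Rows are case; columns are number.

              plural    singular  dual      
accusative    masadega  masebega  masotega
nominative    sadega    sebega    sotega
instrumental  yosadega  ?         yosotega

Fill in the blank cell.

Attach noun class class IV e- → ega.
Attach number singular eb- → ebega.
Attach definiteness definite s- (before vowel 'e') → sebega.
Attach case instrumental yo- → yosebega.
Vowel deletion: no change.
Nasal assimilation: no change.

yosebega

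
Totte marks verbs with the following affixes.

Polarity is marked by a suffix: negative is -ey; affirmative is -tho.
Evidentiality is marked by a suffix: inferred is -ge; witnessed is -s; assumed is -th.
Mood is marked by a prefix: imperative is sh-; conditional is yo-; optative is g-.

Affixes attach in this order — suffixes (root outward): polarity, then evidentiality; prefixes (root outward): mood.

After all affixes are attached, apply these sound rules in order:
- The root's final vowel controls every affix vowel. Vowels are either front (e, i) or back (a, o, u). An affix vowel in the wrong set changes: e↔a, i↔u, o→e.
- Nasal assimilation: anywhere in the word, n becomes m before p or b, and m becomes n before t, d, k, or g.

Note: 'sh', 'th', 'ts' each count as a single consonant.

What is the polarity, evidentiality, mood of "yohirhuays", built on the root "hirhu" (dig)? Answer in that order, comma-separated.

Segment: yo-hirhu-ey-s.
polarity: -ey → negative.
evidentiality: -s → witnessed.
mood: yo- → conditional.

negative, witnessed, conditional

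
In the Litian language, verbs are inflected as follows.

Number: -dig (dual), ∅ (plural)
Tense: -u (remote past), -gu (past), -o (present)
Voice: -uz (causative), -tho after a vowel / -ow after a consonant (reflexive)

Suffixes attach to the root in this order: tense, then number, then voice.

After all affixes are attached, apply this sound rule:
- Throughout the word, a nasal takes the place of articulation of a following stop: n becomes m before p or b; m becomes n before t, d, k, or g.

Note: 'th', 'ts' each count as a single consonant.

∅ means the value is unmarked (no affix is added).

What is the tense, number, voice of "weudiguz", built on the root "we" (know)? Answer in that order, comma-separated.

Segment: we-u-dig-uz.
tense: -u → remote past.
number: -dig → dual.
voice: -uz → causative.

remote past, dual, causative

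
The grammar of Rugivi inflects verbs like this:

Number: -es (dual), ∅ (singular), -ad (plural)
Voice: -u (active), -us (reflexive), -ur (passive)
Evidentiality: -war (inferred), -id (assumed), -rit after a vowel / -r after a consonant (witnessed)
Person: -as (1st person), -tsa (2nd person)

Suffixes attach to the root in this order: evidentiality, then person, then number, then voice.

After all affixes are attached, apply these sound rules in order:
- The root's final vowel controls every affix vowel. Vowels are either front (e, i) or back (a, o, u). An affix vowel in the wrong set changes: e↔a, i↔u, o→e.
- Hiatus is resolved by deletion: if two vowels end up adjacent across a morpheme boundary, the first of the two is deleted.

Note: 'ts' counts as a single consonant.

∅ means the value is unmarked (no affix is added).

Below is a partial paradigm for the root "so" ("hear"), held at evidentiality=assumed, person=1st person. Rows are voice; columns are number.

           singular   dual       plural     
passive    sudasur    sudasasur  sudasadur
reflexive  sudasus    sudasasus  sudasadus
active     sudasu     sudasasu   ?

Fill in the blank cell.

sudasadu

Attach evidentiality assumed -id → soid.
Attach person 1st person -as → soidas.
Attach number plural -ad → soidasad.
Attach voice active -u → soidasadu.
Apply vowel harmony: soidasadu → soudasadu.
Apply vowel deletion: soudasadu → sudasadu.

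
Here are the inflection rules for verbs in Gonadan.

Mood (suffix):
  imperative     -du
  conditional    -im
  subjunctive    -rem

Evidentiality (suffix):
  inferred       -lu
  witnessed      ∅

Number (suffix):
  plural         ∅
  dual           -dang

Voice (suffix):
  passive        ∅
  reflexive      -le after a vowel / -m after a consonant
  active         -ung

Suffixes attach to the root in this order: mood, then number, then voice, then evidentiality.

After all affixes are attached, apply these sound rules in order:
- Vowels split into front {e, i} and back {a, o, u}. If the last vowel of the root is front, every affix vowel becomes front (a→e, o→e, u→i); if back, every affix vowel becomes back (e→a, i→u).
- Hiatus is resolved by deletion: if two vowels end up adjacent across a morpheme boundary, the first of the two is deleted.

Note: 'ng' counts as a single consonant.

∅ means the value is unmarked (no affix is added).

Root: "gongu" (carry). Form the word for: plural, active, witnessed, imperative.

gongudung

Attach mood imperative -du → gongudu.
number = plural: zero marking, form stays gongudu.
Attach voice active -ung → gonguduung.
evidentiality = witnessed: zero marking, form stays gonguduung.
Vowel harmony: no change.
Apply vowel deletion: gonguduung → gongudung.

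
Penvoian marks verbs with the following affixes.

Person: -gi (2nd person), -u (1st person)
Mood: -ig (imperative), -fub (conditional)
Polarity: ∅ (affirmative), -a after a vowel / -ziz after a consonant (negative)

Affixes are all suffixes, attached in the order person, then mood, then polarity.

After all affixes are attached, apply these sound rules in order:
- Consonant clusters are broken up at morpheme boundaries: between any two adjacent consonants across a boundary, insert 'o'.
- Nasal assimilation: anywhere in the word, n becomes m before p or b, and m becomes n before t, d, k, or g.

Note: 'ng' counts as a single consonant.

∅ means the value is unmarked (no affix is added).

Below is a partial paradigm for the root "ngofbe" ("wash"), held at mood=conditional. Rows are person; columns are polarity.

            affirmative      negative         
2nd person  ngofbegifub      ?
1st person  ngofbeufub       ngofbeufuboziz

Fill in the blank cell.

ngofbegifuboziz

Attach person 2nd person -gi → ngofbegi.
Attach mood conditional -fub → ngofbegifub.
Attach polarity negative -ziz (after consonant 'b') → ngofbegifubziz.
Apply epenthesis: ngofbegifubziz → ngofbegifuboziz.
Nasal assimilation: no change.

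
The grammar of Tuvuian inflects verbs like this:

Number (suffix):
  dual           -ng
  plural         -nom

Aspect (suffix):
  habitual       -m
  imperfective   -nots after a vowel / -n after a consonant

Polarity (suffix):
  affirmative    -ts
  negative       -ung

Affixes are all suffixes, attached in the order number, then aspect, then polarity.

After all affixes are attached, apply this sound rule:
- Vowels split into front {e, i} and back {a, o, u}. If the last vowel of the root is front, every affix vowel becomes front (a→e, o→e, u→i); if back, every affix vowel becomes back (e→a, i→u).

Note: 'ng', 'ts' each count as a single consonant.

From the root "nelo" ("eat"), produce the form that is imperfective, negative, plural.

Attach number plural -nom → nelonom.
Attach aspect imperfective -n (after consonant 'm') → nelonomn.
Attach polarity negative -ung → nelonomnung.
Vowel harmony: no change.

nelonomnung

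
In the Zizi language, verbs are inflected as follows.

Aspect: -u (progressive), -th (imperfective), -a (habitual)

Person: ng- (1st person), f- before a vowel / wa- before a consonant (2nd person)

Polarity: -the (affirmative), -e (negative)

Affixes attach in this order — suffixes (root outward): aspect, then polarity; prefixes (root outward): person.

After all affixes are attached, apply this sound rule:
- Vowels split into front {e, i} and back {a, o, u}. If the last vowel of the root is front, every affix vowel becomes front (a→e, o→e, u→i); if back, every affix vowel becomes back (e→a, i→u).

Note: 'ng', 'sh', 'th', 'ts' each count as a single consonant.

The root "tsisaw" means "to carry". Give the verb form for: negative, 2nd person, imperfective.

watsisawtha

Attach aspect imperfective -th → tsisawth.
Attach person 2nd person wa- (before consonant 'ts') → watsisawth.
Attach polarity negative -e → watsisawthe.
Apply vowel harmony: watsisawthe → watsisawtha.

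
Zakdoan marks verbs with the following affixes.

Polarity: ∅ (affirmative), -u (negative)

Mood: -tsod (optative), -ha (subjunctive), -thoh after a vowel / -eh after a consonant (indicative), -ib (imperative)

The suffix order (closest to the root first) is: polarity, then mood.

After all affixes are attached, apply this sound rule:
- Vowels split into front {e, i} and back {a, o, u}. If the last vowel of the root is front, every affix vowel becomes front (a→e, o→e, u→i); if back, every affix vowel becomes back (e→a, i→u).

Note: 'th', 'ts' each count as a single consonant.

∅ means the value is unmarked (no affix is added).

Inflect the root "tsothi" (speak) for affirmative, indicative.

polarity = affirmative: zero marking, form stays tsothi.
Attach mood indicative -thoh (after vowel 'i') → tsothithoh.
Apply vowel harmony: tsothithoh → tsothitheh.

tsothitheh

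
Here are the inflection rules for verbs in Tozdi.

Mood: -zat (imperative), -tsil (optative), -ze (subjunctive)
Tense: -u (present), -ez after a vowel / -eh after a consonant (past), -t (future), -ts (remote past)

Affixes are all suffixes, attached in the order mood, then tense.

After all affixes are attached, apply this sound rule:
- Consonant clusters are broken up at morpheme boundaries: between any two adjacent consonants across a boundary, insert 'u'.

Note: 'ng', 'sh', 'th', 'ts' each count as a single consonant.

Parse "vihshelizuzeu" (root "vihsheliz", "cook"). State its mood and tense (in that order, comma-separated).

Segment: vihsheliz-ze-u.
mood: -ze → subjunctive.
tense: -u → present.

subjunctive, present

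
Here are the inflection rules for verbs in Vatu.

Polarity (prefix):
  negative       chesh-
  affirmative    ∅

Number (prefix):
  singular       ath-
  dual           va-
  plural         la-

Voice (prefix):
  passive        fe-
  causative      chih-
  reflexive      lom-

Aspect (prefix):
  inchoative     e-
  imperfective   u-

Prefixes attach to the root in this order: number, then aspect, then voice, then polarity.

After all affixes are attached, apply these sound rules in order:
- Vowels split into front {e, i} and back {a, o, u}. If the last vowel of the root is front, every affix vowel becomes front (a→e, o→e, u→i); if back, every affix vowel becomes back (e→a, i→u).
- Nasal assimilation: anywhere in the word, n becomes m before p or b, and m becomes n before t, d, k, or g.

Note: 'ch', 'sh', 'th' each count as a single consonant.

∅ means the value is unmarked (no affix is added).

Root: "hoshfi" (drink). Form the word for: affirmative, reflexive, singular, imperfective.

lemiethhoshfi

Attach number singular ath- → athhoshfi.
Attach aspect imperfective u- → uathhoshfi.
Attach voice reflexive lom- → lomuathhoshfi.
polarity = affirmative: zero marking, form stays lomuathhoshfi.
Apply vowel harmony: lomuathhoshfi → lemiethhoshfi.
Nasal assimilation: no change.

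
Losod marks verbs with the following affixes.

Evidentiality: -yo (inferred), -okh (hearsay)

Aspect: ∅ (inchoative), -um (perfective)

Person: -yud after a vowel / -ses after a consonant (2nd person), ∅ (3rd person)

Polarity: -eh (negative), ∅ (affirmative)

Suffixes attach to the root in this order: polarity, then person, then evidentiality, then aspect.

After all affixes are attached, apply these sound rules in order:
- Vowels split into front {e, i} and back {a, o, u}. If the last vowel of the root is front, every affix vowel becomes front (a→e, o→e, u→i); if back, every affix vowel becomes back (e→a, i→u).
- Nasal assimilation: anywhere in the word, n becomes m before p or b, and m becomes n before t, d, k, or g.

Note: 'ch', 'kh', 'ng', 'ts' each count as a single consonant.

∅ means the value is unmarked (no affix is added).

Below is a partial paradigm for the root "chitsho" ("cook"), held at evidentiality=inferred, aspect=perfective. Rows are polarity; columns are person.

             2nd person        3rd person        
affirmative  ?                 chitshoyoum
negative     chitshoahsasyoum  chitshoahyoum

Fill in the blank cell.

polarity = affirmative: zero marking, form stays chitsho.
Attach person 2nd person -yud (after vowel 'o') → chitshoyud.
Attach evidentiality inferred -yo → chitshoyudyo.
Attach aspect perfective -um → chitshoyudyoum.
Vowel harmony: no change.
Nasal assimilation: no change.

chitshoyudyoum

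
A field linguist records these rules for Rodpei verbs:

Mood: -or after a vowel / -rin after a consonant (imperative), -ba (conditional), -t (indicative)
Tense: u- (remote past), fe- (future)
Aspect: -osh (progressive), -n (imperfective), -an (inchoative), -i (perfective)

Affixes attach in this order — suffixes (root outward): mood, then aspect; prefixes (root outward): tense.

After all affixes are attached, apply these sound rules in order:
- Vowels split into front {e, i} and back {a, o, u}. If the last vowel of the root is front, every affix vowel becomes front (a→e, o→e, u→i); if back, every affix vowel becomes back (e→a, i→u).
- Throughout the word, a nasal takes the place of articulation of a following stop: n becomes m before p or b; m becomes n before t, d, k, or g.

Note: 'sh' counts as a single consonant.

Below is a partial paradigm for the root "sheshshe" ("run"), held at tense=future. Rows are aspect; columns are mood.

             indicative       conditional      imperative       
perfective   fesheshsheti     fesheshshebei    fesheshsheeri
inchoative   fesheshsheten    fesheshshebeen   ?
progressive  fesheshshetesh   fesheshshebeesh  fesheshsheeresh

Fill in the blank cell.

Attach tense future fe- → fesheshshe.
Attach mood imperative -or (after vowel 'e') → fesheshsheor.
Attach aspect inchoative -an → fesheshsheoran.
Apply vowel harmony: fesheshsheoran → fesheshsheeren.
Nasal assimilation: no change.

fesheshsheeren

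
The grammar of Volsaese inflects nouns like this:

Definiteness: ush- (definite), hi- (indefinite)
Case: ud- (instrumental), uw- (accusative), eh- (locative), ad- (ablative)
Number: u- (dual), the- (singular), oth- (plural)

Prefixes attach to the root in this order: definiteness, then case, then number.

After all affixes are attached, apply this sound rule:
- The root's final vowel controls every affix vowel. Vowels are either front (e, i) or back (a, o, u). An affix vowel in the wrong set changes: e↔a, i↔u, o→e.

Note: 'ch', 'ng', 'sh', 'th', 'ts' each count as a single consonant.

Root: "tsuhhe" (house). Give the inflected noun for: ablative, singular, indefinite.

Attach definiteness indefinite hi- → hitsuhhe.
Attach case ablative ad- → adhitsuhhe.
Attach number singular the- → theadhitsuhhe.
Apply vowel harmony: theadhitsuhhe → theedhitsuhhe.

theedhitsuhhe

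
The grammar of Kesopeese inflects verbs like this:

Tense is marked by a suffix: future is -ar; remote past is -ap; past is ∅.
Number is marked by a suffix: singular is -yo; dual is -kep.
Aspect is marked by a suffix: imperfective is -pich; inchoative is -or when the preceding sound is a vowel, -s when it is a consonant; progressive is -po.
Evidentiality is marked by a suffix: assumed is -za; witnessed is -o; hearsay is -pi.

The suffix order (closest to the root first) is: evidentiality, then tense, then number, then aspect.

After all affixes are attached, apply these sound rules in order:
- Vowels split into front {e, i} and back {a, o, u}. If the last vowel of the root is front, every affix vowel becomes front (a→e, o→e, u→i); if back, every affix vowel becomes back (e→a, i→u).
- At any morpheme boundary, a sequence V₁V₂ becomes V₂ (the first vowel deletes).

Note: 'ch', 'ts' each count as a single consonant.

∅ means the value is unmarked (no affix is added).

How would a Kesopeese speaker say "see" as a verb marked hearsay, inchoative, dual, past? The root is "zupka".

zupkapukaps

Attach evidentiality hearsay -pi → zupkapi.
tense = past: zero marking, form stays zupkapi.
Attach number dual -kep → zupkapikep.
Attach aspect inchoative -s (after consonant 'p') → zupkapikeps.
Apply vowel harmony: zupkapikeps → zupkapukaps.
Vowel deletion: no change.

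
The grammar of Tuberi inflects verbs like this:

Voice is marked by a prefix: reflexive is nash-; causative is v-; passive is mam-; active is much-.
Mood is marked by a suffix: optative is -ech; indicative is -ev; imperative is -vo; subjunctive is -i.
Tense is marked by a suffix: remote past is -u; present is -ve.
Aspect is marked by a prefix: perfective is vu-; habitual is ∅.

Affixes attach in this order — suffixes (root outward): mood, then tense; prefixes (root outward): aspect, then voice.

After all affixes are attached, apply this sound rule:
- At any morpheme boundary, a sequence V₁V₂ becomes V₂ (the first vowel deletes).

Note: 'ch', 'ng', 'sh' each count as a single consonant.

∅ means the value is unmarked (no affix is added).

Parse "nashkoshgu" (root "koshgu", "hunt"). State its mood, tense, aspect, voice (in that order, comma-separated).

subjunctive, remote past, habitual, reflexive

Segment: nash-koshgu-i-u.
mood: -i → subjunctive.
tense: -u → remote past.
aspect: ∅ → habitual.
voice: nash- → reflexive.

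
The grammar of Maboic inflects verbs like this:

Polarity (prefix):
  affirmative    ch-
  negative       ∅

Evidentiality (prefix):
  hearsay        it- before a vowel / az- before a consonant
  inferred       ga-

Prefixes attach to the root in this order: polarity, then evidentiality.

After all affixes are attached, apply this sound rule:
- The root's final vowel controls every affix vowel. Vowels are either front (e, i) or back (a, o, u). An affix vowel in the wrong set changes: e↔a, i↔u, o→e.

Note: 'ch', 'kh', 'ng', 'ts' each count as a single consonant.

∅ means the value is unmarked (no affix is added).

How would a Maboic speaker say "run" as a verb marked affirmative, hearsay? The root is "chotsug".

Attach polarity affirmative ch- → chchotsug.
Attach evidentiality hearsay az- (before consonant 'ch') → azchchotsug.
Vowel harmony: no change.

azchchotsug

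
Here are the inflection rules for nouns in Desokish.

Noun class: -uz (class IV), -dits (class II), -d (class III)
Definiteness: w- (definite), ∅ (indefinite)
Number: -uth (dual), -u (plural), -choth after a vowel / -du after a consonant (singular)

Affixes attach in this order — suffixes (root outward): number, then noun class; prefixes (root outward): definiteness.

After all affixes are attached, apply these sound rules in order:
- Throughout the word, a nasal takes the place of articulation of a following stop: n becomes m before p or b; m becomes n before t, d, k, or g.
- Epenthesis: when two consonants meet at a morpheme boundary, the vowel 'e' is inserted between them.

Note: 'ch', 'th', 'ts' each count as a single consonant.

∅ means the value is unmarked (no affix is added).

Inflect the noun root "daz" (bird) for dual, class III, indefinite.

Attach number dual -uth → dazuth.
definiteness = indefinite: zero marking, form stays dazuth.
Attach noun class class III -d → dazuthd.
Nasal assimilation: no change.
Apply epenthesis: dazuthd → dazuthed.

dazuthed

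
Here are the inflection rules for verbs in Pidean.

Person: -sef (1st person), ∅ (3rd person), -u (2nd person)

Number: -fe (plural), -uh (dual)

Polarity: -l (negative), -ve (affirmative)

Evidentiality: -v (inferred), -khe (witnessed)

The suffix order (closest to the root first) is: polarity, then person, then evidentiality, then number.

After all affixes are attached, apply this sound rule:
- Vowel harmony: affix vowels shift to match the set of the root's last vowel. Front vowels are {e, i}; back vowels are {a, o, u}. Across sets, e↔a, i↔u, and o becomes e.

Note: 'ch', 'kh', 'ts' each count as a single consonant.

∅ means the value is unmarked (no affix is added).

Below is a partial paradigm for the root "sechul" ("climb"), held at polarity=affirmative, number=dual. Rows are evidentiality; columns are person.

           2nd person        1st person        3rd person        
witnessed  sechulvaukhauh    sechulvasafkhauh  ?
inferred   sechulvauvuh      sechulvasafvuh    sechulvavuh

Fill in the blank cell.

Attach polarity affirmative -ve → sechulve.
person = 3rd person: zero marking, form stays sechulve.
Attach evidentiality witnessed -khe → sechulvekhe.
Attach number dual -uh → sechulvekheuh.
Apply vowel harmony: sechulvekheuh → sechulvakhauh.

sechulvakhauh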